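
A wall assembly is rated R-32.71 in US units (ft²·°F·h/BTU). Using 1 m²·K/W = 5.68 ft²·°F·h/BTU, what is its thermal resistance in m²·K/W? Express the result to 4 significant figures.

5.759 m²·K/W

R_SI = 32.71/5.68 = 5.7588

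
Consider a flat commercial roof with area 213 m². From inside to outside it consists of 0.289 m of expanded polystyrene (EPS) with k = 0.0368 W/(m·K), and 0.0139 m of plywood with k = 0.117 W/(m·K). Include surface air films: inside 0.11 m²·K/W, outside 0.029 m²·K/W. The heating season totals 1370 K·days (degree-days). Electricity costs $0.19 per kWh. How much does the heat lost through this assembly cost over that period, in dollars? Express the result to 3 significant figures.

0.289/0.0368 = 7.853
0.0139/0.117 = 0.1188
R_total = 0.11 + 7.853 + 0.1188 + 0.029 = 8.111 m²·K/W
E = A × HDD × 24 / R / 1000 = 213 × 1370 × 24 / 8.111 / 1000 = 863.4 kWh
Cost = 863.4 × 0.19 = $164.1

164 dollars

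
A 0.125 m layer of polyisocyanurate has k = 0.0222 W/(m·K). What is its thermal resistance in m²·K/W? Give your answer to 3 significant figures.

5.63 m²·K/W

R = L/k = 0.125/0.0222 = 5.631 m²·K/W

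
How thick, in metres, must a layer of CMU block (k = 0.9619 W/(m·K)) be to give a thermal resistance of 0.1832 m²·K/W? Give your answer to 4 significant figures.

L = R·k = 0.1832 × 0.9619 = 0.17622 m

0.1762 m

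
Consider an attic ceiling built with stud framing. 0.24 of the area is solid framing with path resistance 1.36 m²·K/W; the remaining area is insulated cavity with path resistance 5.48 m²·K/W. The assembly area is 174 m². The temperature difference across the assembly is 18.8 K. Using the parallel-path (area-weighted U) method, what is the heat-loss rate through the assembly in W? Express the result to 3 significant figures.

U_eff = 0.76/5.48 + 0.24/1.36 = 0.1387 + 0.1765 = 0.3152
R_eff = 1/U_eff = 3.173 m²·K/W
Q = 174 × 18.8 / 3.173 = 1031 W

1030 W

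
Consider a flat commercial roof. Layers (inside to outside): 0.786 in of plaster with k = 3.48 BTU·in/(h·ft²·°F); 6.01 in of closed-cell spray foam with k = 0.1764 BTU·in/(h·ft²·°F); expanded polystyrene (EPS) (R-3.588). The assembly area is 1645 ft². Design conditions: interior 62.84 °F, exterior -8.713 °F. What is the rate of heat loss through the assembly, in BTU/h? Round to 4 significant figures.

3107 BTU/h

0.786/3.48 = 0.22586
6.01/0.1764 = 34.07
R_total = 0.22586 + 34.07 + 3.588 = 37.884 ft²·°F·h/BTU
Q = A·ΔT/R = 1645 × (62.84 − (-8.713)) / 37.884 = 3107 BTU/h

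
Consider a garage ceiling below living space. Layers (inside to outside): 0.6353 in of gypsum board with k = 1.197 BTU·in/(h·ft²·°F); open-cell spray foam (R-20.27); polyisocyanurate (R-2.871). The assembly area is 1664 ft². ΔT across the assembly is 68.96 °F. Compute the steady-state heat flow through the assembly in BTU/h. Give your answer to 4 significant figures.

4848 BTU/h

0.6353/1.197 = 0.53074
R_total = 0.53074 + 20.27 + 2.871 = 23.672 ft²·°F·h/BTU
Q = A·ΔT/R = 1664 × 68.96 / 23.672 = 4847.5 BTU/h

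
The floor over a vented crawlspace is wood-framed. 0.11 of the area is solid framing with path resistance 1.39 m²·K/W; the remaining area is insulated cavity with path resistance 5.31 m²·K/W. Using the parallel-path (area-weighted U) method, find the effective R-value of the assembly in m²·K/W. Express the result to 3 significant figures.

4.05 m²·K/W

U_eff = 0.89/5.31 + 0.11/1.39 = 0.1676 + 0.07914 = 0.2467
R_eff = 1/U_eff = 4.053 m²·K/W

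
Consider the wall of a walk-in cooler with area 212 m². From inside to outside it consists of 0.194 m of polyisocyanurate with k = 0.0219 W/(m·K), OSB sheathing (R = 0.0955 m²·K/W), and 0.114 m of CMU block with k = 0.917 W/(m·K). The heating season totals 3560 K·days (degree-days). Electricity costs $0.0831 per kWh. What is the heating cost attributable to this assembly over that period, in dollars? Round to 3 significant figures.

166 dollars

0.194/0.0219 = 8.858
0.114/0.917 = 0.1243
R_total = 8.858 + 0.0955 + 0.1243 = 9.078 m²·K/W
E = A × HDD × 24 / R / 1000 = 212 × 3560 × 24 / 9.078 / 1000 = 1995 kWh
Cost = 1995 × 0.0831 = $165.8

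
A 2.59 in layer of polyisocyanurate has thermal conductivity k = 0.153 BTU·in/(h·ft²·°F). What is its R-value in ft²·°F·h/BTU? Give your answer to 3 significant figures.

R = L/k = 2.59/0.153 = 16.93 ft²·°F·h/BTU

16.9 ft²·°F·h/BTU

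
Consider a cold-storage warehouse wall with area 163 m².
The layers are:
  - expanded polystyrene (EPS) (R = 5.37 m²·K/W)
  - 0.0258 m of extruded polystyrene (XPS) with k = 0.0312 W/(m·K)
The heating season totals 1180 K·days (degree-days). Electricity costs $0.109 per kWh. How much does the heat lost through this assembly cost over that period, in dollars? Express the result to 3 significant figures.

0.0258/0.0312 = 0.8269
R_total = 5.37 + 0.8269 = 6.197 m²·K/W
E = A × HDD × 24 / R / 1000 = 163 × 1180 × 24 / 6.197 / 1000 = 744.9 kWh
Cost = 744.9 × 0.109 = $81.2

81.2 dollars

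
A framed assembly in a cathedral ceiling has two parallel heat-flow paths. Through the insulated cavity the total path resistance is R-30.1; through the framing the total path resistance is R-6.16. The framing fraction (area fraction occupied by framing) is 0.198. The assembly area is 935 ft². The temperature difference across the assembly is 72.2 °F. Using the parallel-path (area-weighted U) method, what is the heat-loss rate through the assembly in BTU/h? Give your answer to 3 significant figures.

3970 BTU/h

U_eff = 0.802/30.1 + 0.198/6.16 = 0.02664 + 0.03214 = 0.05879
R_eff = 1/U_eff = 17.01 ft²·°F·h/BTU
Q = 935 × 72.2 / 17.01 = 3969 BTU/h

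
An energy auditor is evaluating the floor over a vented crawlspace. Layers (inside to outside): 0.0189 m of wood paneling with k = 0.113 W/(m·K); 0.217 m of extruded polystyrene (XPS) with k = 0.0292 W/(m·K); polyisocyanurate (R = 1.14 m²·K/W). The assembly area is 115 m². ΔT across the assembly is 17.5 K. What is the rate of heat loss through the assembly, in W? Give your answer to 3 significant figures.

230 W

0.0189/0.113 = 0.1673
0.217/0.0292 = 7.432
R_total = 0.1673 + 7.432 + 1.14 = 8.739 m²·K/W
Q = A·ΔT/R = 115 × 17.5 / 8.739 = 230.3 W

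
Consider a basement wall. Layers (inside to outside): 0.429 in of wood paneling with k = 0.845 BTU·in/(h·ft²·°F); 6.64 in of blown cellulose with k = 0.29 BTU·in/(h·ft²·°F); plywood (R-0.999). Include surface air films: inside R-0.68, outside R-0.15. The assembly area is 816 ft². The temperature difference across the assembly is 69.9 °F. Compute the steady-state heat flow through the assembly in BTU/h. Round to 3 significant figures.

2260 BTU/h

0.429/0.845 = 0.5077
6.64/0.29 = 22.9
R_total = 0.68 + 0.5077 + 22.9 + 0.999 + 0.15 = 25.23 ft²·°F·h/BTU
Q = A·ΔT/R = 816 × 69.9 / 25.23 = 2260 BTU/h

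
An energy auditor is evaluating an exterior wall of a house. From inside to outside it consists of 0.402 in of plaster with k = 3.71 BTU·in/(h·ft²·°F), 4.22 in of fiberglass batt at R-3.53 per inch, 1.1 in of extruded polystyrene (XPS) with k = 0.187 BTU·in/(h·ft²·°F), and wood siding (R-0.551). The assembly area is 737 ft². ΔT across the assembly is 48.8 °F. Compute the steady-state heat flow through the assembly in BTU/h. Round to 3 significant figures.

1680 BTU/h

0.402/3.71 = 0.1084
4.22 × 3.53 = 14.9
1.1/0.187 = 5.882
R_total = 0.1084 + 14.9 + 5.882 + 0.551 = 21.44 ft²·°F·h/BTU
Q = A·ΔT/R = 737 × 48.8 / 21.44 = 1678 BTU/h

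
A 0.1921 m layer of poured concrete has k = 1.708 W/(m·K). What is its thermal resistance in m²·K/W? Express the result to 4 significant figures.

0.1125 m²·K/W

R = L/k = 0.1921/1.708 = 0.11247 m²·K/W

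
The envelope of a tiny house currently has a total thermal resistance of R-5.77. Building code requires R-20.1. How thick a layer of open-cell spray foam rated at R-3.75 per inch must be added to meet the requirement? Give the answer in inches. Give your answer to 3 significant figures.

ΔR = 20.1 − 5.77 = 14.33 ft²·°F·h/BTU
L = ΔR / (R/in) = 14.33/3.75 = 3.821 in

3.82 in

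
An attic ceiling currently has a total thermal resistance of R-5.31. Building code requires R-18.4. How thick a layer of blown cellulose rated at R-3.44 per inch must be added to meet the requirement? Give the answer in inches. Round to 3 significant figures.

3.81 in

ΔR = 18.4 − 5.31 = 13.09 ft²·°F·h/BTU
L = ΔR / (R/in) = 13.09/3.44 = 3.805 in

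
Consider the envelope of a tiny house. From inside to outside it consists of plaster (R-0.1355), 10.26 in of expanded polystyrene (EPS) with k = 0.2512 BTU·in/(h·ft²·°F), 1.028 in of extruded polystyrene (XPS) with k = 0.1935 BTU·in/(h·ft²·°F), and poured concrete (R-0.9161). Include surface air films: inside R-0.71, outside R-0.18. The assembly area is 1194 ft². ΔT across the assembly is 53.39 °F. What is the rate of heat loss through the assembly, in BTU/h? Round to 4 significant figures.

10.26/0.2512 = 40.844
1.028/0.1935 = 5.3127
R_total = 0.71 + 0.1355 + 40.844 + 5.3127 + 0.9161 + 0.18 = 48.098 ft²·°F·h/BTU
Q = A·ΔT/R = 1194 × 53.39 / 48.098 = 1325.4 BTU/h

1325 BTU/h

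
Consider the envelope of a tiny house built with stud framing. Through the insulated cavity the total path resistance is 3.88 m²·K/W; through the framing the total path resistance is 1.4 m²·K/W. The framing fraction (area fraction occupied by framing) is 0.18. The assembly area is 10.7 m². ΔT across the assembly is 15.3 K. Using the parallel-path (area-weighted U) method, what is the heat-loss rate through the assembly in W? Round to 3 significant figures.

55.6 W

U_eff = 0.82/3.88 + 0.18/1.4 = 0.2113 + 0.1286 = 0.3399
R_eff = 1/U_eff = 2.942 m²·K/W
Q = 10.7 × 15.3 / 2.942 = 55.65 W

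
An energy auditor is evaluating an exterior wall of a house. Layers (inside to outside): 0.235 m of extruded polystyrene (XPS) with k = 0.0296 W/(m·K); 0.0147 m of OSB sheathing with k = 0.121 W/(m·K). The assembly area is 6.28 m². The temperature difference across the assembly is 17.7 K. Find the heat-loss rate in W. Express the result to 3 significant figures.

0.235/0.0296 = 7.939
0.0147/0.121 = 0.1215
R_total = 7.939 + 0.1215 = 8.061 m²·K/W
Q = A·ΔT/R = 6.28 × 17.7 / 8.061 = 13.79 W

13.8 W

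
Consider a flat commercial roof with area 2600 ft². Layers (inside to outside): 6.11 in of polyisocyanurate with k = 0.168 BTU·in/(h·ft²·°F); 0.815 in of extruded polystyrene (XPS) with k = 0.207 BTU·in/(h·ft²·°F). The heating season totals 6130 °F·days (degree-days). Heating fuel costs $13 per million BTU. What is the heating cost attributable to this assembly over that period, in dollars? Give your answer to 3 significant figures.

6.11/0.168 = 36.37
0.815/0.207 = 3.937
R_total = 36.37 + 3.937 = 40.31 ft²·°F·h/BTU
E = A × HDD × 24 / R = 2600 × 6130 × 24 / 40.31 = 9490000 BTU
Cost = 9490000/10⁶ × 13 = $123.4

123 dollars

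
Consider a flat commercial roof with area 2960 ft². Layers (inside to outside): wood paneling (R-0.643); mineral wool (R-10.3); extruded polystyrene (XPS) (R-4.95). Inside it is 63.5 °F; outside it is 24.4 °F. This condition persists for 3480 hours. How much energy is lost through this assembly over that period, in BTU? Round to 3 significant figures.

25300000 BTU

R_total = 0.643 + 10.3 + 4.95 = 15.89 ft²·°F·h/BTU
Q = 2960 × (63.5 − 24.4) / 15.89 = 7282 BTU/h
E = 7282 × 3480 = 25340000 BTU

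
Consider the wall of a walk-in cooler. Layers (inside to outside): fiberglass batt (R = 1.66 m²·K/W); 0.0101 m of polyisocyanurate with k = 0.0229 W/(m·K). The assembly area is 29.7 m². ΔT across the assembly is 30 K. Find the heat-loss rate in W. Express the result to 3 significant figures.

424 W

0.0101/0.0229 = 0.441
R_total = 1.66 + 0.441 = 2.101 m²·K/W
Q = A·ΔT/R = 29.7 × 30 / 2.101 = 424.1 W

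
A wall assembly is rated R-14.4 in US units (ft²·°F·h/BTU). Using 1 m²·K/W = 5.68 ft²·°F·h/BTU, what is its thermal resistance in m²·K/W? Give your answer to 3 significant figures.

2.54 m²·K/W

R_SI = 14.4/5.68 = 2.535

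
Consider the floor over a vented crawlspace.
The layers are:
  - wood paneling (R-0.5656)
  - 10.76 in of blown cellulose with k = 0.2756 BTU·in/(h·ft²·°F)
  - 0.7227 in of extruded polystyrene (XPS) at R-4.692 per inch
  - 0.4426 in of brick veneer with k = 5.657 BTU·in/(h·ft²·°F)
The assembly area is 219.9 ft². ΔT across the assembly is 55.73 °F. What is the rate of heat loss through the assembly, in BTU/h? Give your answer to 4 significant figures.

284.5 BTU/h

10.76/0.2756 = 39.042
0.7227 × 4.692 = 3.3909
0.4426/5.657 = 0.078239
R_total = 0.5656 + 39.042 + 3.3909 + 0.078239 = 43.077 ft²·°F·h/BTU
Q = A·ΔT/R = 219.9 × 55.73 / 43.077 = 284.49 BTU/h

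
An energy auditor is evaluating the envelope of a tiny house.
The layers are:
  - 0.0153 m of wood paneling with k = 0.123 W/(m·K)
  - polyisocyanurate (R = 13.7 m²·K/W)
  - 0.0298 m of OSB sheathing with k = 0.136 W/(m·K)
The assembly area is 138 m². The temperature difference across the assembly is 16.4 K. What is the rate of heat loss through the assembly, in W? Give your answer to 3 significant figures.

161 W

0.0153/0.123 = 0.1244
0.0298/0.136 = 0.2191
R_total = 0.1244 + 13.7 + 0.2191 = 14.04 m²·K/W
Q = A·ΔT/R = 138 × 16.4 / 14.04 = 161.2 W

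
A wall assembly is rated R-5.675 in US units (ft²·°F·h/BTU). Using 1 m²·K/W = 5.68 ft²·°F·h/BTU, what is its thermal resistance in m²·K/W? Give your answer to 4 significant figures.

0.9991 m²·K/W

R_SI = 5.675/5.68 = 0.99912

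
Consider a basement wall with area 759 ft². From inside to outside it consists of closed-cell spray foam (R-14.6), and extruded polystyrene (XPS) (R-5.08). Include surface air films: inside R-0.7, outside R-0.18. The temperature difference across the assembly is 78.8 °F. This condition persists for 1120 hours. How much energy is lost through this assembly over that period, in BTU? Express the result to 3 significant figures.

R_total = 0.7 + 14.6 + 5.08 + 0.18 = 20.56 ft²·°F·h/BTU
Q = 759 × 78.8 / 20.56 = 2909 BTU/h
E = 2909 × 1120 = 3258000 BTU

3260000 BTU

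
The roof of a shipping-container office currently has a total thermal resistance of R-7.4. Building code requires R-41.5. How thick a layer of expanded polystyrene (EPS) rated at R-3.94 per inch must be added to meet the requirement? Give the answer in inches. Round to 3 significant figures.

ΔR = 41.5 − 7.4 = 34.1 ft²·°F·h/BTU
L = ΔR / (R/in) = 34.1/3.94 = 8.655 in

8.65 in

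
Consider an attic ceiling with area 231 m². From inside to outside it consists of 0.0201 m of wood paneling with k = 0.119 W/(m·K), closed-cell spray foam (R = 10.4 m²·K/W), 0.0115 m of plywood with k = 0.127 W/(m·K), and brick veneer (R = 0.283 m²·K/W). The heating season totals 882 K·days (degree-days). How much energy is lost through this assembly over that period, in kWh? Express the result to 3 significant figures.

0.0201/0.119 = 0.1689
0.0115/0.127 = 0.09055
R_total = 0.1689 + 10.4 + 0.09055 + 0.283 = 10.94 m²·K/W
E = A × HDD × 24 / R / 1000 = 231 × 882 × 24 / 10.94 / 1000 = 446.9 kWh

447 kWh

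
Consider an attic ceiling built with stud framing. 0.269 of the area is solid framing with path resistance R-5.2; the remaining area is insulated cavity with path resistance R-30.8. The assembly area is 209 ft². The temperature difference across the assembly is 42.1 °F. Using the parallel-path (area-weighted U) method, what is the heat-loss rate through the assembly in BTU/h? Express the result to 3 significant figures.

U_eff = 0.731/30.8 + 0.269/5.2 = 0.02373 + 0.05173 = 0.07546
R_eff = 1/U_eff = 13.25 ft²·°F·h/BTU
Q = 209 × 42.1 / 13.25 = 664 BTU/h

664 BTU/h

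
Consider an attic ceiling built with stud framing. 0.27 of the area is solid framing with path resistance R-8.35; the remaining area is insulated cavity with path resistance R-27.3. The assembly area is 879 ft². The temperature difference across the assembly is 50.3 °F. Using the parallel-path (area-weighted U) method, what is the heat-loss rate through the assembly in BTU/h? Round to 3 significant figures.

2610 BTU/h

U_eff = 0.73/27.3 + 0.27/8.35 = 0.02674 + 0.03234 = 0.05908
R_eff = 1/U_eff = 16.93 ft²·°F·h/BTU
Q = 879 × 50.3 / 16.93 = 2612 BTU/h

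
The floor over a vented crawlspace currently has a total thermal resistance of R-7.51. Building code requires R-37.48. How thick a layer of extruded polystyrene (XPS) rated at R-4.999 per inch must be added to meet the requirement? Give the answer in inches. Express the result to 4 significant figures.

5.995 in

ΔR = 37.48 − 7.51 = 29.97 ft²·°F·h/BTU
L = ΔR / (R/in) = 29.97/4.999 = 5.9952 in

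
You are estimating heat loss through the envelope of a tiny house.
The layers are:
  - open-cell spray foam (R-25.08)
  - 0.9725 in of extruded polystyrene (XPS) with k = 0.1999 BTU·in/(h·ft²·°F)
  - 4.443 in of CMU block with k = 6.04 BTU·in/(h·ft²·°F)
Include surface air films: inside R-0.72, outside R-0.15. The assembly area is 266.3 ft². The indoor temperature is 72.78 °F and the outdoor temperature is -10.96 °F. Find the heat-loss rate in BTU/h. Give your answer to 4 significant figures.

0.9725/0.1999 = 4.8649
4.443/6.04 = 0.7356
R_total = 0.72 + 25.08 + 4.8649 + 0.7356 + 0.15 = 31.551 ft²·°F·h/BTU
Q = A·ΔT/R = 266.3 × (72.78 − (-10.96)) / 31.551 = 706.8 BTU/h

706.8 BTU/h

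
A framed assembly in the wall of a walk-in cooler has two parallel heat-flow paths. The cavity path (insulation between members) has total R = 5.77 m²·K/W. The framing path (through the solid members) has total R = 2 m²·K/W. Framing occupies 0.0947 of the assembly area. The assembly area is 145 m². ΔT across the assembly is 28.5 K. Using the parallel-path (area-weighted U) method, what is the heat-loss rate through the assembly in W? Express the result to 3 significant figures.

844 W

U_eff = 0.9053/5.77 + 0.0947/2 = 0.1569 + 0.04735 = 0.2042
R_eff = 1/U_eff = 4.896 m²·K/W
Q = 145 × 28.5 / 4.896 = 844.1 W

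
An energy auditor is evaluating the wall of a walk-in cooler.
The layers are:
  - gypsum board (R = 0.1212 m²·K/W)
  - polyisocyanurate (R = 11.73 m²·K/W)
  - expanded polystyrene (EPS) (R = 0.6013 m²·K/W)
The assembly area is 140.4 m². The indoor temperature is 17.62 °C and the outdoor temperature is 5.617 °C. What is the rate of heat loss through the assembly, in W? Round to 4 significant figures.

135.3 W

R_total = 0.1212 + 11.73 + 0.6013 = 12.453 m²·K/W
Q = A·ΔT/R = 140.4 × (17.62 − 5.617) / 12.453 = 135.33 W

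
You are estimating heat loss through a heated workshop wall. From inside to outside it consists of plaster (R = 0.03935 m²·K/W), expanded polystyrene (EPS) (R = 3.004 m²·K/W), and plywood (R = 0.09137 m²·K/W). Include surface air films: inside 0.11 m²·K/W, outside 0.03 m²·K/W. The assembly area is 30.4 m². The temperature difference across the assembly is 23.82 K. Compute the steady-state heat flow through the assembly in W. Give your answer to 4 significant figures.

221.1 W

R_total = 0.11 + 0.03935 + 3.004 + 0.09137 + 0.03 = 3.2747 m²·K/W
Q = A·ΔT/R = 30.4 × 23.82 / 3.2747 = 221.13 W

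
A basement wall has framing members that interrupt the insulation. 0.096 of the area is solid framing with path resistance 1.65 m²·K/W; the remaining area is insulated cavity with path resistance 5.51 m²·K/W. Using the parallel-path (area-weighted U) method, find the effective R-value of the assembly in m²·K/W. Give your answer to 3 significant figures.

U_eff = 0.904/5.51 + 0.096/1.65 = 0.1641 + 0.05818 = 0.2222
R_eff = 1/U_eff = 4.499 m²·K/W

4.50 m²·K/W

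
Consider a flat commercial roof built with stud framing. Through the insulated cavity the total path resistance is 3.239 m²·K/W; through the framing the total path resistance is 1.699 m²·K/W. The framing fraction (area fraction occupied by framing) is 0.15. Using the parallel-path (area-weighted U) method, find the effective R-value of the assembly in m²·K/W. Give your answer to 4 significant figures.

U_eff = 0.85/3.239 + 0.15/1.699 = 0.26243 + 0.088287 = 0.35071
R_eff = 1/U_eff = 2.8513 m²·K/W

2.851 m²·K/W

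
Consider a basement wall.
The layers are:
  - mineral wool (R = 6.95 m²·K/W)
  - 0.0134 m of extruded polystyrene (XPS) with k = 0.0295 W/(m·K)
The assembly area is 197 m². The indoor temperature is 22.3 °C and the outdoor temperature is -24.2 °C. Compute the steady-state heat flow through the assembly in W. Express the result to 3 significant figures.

1240 W

0.0134/0.0295 = 0.4542
R_total = 6.95 + 0.4542 = 7.404 m²·K/W
Q = A·ΔT/R = 197 × (22.3 − (-24.2)) / 7.404 = 1237 W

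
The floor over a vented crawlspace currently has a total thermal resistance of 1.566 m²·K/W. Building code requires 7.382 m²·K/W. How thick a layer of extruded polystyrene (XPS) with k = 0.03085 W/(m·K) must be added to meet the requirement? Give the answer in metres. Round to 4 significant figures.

0.1794 m

ΔR = 7.382 − 1.566 = 5.816 m²·K/W
L = ΔR × k = 5.816 × 0.03085 = 0.17942 m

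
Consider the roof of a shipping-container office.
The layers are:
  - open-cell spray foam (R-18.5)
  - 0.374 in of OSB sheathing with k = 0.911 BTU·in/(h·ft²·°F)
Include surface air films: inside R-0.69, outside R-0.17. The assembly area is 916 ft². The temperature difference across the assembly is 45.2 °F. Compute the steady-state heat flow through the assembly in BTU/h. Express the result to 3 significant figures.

0.374/0.911 = 0.4105
R_total = 0.69 + 18.5 + 0.4105 + 0.17 = 19.77 ft²·°F·h/BTU
Q = A·ΔT/R = 916 × 45.2 / 19.77 = 2094 BTU/h

2090 BTU/h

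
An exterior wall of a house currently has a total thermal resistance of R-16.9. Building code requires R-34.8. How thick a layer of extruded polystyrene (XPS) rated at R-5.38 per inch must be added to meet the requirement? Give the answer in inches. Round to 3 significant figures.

ΔR = 34.8 − 16.9 = 17.9 ft²·°F·h/BTU
L = ΔR / (R/in) = 17.9/5.38 = 3.327 in

3.33 in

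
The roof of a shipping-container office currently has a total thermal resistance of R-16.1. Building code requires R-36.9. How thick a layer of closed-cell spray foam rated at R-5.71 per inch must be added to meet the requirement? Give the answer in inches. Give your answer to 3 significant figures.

3.64 in

ΔR = 36.9 − 16.1 = 20.8 ft²·°F·h/BTU
L = ΔR / (R/in) = 20.8/5.71 = 3.643 in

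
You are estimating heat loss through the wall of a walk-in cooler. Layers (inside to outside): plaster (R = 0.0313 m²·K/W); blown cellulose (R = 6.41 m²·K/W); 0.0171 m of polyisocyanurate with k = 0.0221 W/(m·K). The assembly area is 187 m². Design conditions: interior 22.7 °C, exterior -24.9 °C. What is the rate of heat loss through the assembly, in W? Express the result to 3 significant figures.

0.0171/0.0221 = 0.7738
R_total = 0.0313 + 6.41 + 0.7738 = 7.215 m²·K/W
Q = A·ΔT/R = 187 × (22.7 − (-24.9)) / 7.215 = 1234 W

1230 W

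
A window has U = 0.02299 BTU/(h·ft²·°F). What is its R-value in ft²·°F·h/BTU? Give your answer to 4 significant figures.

43.50 ft²·°F·h/BTU

R = 1/U = 1/0.02299 = 43.497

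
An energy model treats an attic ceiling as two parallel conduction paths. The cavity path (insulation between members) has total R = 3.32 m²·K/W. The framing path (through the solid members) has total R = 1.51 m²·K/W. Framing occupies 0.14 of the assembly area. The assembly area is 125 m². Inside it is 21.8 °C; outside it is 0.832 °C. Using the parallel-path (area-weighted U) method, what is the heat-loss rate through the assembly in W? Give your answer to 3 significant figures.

U_eff = 0.86/3.32 + 0.14/1.51 = 0.259 + 0.09272 = 0.3518
R_eff = 1/U_eff = 2.843 m²·K/W
Q = 125 × (21.8 − 0.832) / 2.843 = 921.9 W

922 W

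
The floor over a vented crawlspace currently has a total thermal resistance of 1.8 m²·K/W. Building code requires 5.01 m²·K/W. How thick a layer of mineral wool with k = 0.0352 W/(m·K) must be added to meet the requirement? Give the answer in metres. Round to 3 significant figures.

0.113 m

ΔR = 5.01 − 1.8 = 3.21 m²·K/W
L = ΔR × k = 3.21 × 0.0352 = 0.113 m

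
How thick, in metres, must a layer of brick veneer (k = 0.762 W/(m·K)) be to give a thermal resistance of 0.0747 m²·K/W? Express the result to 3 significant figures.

0.0569 m

L = R·k = 0.0747 × 0.762 = 0.05692 m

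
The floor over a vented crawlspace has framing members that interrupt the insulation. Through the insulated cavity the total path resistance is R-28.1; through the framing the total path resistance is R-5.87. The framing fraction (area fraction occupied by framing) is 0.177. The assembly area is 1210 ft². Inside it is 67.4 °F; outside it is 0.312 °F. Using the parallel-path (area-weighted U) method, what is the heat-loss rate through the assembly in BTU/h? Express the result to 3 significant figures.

U_eff = 0.823/28.1 + 0.177/5.87 = 0.02929 + 0.03015 = 0.05944
R_eff = 1/U_eff = 16.82 ft²·°F·h/BTU
Q = 1210 × (67.4 − 0.312) / 16.82 = 4825 BTU/h

4830 BTU/h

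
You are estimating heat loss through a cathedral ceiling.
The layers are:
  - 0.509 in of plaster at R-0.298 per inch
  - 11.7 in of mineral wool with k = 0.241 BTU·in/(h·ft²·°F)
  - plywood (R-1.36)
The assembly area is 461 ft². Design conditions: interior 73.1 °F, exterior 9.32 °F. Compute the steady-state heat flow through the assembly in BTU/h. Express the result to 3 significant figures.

587 BTU/h

0.509 × 0.298 = 0.1517
11.7/0.241 = 48.55
R_total = 0.1517 + 48.55 + 1.36 = 50.06 ft²·°F·h/BTU
Q = A·ΔT/R = 461 × (73.1 − 9.32) / 50.06 = 587.4 BTU/h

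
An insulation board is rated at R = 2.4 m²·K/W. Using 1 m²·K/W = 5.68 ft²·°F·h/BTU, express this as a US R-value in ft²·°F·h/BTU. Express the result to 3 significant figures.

13.6 ft²·°F·h/BTU

R_US = 2.4 × 5.68 = 13.63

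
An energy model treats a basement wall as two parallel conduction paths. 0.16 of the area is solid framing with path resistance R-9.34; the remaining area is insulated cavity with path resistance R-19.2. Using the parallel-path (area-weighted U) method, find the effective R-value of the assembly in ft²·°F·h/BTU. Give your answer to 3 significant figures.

U_eff = 0.84/19.2 + 0.16/9.34 = 0.04375 + 0.01713 = 0.06088
R_eff = 1/U_eff = 16.43 ft²·°F·h/BTU

16.4 ft²·°F·h/BTU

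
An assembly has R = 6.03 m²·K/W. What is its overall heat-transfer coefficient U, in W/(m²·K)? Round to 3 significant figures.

0.166 W/(m²·K)

U = 1/R = 1/6.03 = 0.1658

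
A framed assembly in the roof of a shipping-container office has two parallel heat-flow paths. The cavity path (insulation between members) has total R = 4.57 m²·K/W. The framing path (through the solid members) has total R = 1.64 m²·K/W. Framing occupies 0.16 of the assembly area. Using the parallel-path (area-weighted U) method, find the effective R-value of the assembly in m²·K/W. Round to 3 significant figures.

U_eff = 0.84/4.57 + 0.16/1.64 = 0.1838 + 0.09756 = 0.2814
R_eff = 1/U_eff = 3.554 m²·K/W

3.55 m²·K/W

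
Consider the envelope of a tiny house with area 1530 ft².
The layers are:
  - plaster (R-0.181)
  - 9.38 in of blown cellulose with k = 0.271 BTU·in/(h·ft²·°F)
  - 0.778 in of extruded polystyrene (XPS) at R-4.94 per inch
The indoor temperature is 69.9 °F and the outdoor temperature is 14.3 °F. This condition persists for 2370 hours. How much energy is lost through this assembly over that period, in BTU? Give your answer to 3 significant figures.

9.38/0.271 = 34.61
0.778 × 4.94 = 3.843
R_total = 0.181 + 34.61 + 3.843 = 38.64 ft²·°F·h/BTU
Q = 1530 × (69.9 − 14.3) / 38.64 = 2202 BTU/h
E = 2202 × 2370 = 5218000 BTU

5220000 BTU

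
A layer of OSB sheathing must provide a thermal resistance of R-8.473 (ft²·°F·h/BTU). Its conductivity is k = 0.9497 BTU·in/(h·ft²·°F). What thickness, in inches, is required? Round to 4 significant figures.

8.047 in

L = R × k = 8.473 × 0.9497 = 8.0468 in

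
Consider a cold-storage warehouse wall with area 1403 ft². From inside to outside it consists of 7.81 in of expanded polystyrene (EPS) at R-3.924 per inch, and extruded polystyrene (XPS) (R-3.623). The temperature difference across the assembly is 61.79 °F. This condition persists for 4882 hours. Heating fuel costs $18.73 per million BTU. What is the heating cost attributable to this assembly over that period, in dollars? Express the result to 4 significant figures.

231.3 dollars

7.81 × 3.924 = 30.646
R_total = 30.646 + 3.623 = 34.269 ft²·°F·h/BTU
Q = 1403 × 61.79 / 34.269 = 2529.7 BTU/h
E = 2529.7 × 4882 = 12350000 BTU
Cost = 12350000/10⁶ × 18.73 = $231.32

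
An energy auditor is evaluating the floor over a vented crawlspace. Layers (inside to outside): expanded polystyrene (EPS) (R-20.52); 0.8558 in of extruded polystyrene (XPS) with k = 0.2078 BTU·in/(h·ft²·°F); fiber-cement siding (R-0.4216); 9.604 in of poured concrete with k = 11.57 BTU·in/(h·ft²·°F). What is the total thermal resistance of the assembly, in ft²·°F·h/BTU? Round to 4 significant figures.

0.8558/0.2078 = 4.1184
9.604/11.57 = 0.83008
R_total = 20.52 + 4.1184 + 0.4216 + 0.83008 = 25.89 ft²·°F·h/BTU

25.89 ft²·°F·h/BTU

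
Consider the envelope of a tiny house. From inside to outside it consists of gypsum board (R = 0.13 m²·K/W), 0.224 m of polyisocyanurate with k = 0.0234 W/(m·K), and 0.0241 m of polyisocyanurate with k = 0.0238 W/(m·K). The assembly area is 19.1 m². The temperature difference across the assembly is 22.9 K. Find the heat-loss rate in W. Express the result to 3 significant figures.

0.224/0.0234 = 9.573
0.0241/0.0238 = 1.013
R_total = 0.13 + 9.573 + 1.013 = 10.72 m²·K/W
Q = A·ΔT/R = 19.1 × 22.9 / 10.72 = 40.82 W

40.8 W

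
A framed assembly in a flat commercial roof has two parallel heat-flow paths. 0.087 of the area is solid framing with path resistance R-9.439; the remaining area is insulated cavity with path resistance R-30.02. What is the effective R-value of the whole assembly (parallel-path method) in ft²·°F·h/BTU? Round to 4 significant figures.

U_eff = 0.913/30.02 + 0.087/9.439 = 0.030413 + 0.0092171 = 0.03963
R_eff = 1/U_eff = 25.233 ft²·°F·h/BTU

25.23 ft²·°F·h/BTU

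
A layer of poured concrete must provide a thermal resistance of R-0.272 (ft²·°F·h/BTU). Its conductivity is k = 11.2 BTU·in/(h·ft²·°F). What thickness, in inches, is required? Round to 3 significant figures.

3.05 in

L = R × k = 0.272 × 11.2 = 3.046 in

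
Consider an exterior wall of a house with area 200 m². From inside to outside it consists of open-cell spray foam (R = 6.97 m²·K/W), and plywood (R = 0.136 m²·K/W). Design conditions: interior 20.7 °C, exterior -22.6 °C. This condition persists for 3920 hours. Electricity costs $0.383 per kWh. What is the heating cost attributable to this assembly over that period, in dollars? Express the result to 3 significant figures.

1830 dollars

R_total = 6.97 + 0.136 = 7.106 m²·K/W
Q = 200 × (20.7 − (-22.6)) / 7.106 = 1219 W
E = 1219 W × 3920 h / 1000 = 4777 kWh
Cost = 4777 × 0.383 = $1830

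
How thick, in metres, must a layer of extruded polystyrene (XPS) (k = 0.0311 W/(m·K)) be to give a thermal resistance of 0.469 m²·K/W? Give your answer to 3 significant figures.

L = R·k = 0.469 × 0.0311 = 0.01459 m

0.0146 m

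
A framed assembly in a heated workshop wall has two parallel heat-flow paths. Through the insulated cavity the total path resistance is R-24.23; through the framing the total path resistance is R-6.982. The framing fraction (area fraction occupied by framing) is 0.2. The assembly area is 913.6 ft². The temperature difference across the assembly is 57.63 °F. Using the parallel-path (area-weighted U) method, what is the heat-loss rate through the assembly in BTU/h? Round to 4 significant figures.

3247 BTU/h

U_eff = 0.8/24.23 + 0.2/6.982 = 0.033017 + 0.028645 = 0.061662
R_eff = 1/U_eff = 16.217 ft²·°F·h/BTU
Q = 913.6 × 57.63 / 16.217 = 3246.6 BTU/h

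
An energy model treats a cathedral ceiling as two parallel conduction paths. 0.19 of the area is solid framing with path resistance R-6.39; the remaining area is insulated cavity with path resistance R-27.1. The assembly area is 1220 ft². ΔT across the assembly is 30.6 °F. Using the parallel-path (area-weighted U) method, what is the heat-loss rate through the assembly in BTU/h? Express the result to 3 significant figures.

2230 BTU/h

U_eff = 0.81/27.1 + 0.19/6.39 = 0.02989 + 0.02973 = 0.05962
R_eff = 1/U_eff = 16.77 ft²·°F·h/BTU
Q = 1220 × 30.6 / 16.77 = 2226 BTU/h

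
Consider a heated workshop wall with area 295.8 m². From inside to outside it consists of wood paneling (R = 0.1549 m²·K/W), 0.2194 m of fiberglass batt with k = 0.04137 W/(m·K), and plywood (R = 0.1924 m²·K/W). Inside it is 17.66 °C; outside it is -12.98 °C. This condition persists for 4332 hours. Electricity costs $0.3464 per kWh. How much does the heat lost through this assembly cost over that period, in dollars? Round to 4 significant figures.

2407 dollars

0.2194/0.04137 = 5.3034
R_total = 0.1549 + 5.3034 + 0.1924 = 5.6507 m²·K/W
Q = 295.8 × (17.66 − (-12.98)) / 5.6507 = 1603.9 W
E = 1603.9 W × 4332 h / 1000 = 6948.3 kWh
Cost = 6948.3 × 0.3464 = $2406.9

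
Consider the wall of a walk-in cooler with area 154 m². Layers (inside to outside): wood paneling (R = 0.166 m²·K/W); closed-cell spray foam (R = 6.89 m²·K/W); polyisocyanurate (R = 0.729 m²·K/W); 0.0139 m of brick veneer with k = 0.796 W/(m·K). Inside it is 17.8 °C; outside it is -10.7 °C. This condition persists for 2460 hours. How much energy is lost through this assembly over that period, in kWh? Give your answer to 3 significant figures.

0.0139/0.796 = 0.01746
R_total = 0.166 + 6.89 + 0.729 + 0.01746 = 7.802 m²·K/W
Q = 154 × (17.8 − (-10.7)) / 7.802 = 562.5 W
E = 562.5 W × 2460 h / 1000 = 1384 kWh

1380 kWh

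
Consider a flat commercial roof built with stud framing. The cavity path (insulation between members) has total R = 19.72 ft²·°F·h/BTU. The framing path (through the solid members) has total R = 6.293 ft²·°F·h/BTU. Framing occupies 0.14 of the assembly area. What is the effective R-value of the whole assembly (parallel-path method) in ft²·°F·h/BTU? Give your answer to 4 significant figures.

15.18 ft²·°F·h/BTU

U_eff = 0.86/19.72 + 0.14/6.293 = 0.043611 + 0.022247 = 0.065857
R_eff = 1/U_eff = 15.184 ft²·°F·h/BTU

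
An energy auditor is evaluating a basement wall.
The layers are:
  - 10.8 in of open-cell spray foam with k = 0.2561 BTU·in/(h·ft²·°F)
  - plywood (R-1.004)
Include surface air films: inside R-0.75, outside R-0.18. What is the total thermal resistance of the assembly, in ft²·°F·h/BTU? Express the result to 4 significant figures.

44.11 ft²·°F·h/BTU

10.8/0.2561 = 42.171
R_total = 0.75 + 42.171 + 1.004 + 0.18 = 44.105 ft²·°F·h/BTU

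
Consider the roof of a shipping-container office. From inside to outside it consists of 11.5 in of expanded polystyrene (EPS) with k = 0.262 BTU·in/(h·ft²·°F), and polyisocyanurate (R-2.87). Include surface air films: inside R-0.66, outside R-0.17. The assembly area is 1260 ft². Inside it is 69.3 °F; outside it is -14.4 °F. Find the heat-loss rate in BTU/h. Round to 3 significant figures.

11.5/0.262 = 43.89
R_total = 0.66 + 43.89 + 2.87 + 0.17 = 47.59 ft²·°F·h/BTU
Q = A·ΔT/R = 1260 × (69.3 − (-14.4)) / 47.59 = 2216 BTU/h

2220 BTU/h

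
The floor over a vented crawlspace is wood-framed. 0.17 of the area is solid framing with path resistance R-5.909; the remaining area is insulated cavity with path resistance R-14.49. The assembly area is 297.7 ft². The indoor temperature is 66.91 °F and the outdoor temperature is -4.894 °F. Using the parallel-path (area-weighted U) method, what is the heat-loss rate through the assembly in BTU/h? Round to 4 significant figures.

1839 BTU/h

U_eff = 0.83/14.49 + 0.17/5.909 = 0.057281 + 0.02877 = 0.086051
R_eff = 1/U_eff = 11.621 ft²·°F·h/BTU
Q = 297.7 × (66.91 − (-4.894)) / 11.621 = 1839.4 BTU/h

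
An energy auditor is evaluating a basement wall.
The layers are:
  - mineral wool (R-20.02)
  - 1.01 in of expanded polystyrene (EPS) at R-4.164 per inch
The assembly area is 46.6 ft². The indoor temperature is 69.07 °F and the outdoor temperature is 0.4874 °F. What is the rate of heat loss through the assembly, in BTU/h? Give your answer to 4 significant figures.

131.9 BTU/h

1.01 × 4.164 = 4.2056
R_total = 20.02 + 4.2056 = 24.226 ft²·°F·h/BTU
Q = A·ΔT/R = 46.6 × (69.07 − 0.4874) / 24.226 = 131.92 BTU/h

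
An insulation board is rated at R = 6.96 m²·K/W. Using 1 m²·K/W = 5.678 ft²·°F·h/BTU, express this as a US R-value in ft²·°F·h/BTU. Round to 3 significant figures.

R_US = 6.96 × 5.678 = 39.52

39.5 ft²·°F·h/BTU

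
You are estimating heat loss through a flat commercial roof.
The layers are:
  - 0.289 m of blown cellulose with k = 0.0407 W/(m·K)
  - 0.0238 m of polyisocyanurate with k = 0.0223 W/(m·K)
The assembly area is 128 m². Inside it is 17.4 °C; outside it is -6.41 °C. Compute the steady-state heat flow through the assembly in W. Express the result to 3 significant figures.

0.289/0.0407 = 7.101
0.0238/0.0223 = 1.067
R_total = 7.101 + 1.067 = 8.168 m²·K/W
Q = A·ΔT/R = 128 × (17.4 − (-6.41)) / 8.168 = 373.1 W

373 W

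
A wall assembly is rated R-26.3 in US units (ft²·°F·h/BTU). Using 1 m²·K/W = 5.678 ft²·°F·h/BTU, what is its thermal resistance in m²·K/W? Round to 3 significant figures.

4.63 m²·K/W

R_SI = 26.3/5.678 = 4.632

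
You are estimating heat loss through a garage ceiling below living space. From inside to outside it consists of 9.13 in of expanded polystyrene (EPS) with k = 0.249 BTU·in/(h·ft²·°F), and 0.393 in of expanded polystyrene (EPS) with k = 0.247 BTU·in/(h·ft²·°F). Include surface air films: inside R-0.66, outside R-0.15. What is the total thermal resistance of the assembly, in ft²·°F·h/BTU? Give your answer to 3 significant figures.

9.13/0.249 = 36.67
0.393/0.247 = 1.591
R_total = 0.66 + 36.67 + 1.591 + 0.15 = 39.07 ft²·°F·h/BTU

39.1 ft²·°F·h/BTU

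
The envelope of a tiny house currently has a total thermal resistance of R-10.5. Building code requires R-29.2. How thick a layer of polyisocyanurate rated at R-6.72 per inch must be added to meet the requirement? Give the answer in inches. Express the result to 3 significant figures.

2.78 in

ΔR = 29.2 − 10.5 = 18.7 ft²·°F·h/BTU
L = ΔR / (R/in) = 18.7/6.72 = 2.783 in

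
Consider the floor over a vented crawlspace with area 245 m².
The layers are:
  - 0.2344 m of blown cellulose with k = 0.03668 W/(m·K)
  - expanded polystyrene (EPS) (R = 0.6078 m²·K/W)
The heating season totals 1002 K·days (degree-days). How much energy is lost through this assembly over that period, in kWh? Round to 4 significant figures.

0.2344/0.03668 = 6.3904
R_total = 6.3904 + 0.6078 = 6.9982 m²·K/W
E = A × HDD × 24 / R / 1000 = 245 × 1002 × 24 / 6.9982 / 1000 = 841.9 kWh

841.9 kWh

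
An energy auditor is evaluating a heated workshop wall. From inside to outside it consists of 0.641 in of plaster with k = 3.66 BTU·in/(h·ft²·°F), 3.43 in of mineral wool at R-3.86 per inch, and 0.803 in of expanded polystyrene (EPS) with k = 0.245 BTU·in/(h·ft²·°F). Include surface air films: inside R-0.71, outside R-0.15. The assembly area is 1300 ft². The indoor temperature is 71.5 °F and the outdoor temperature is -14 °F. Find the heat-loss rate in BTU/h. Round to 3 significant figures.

0.641/3.66 = 0.1751
3.43 × 3.86 = 13.24
0.803/0.245 = 3.278
R_total = 0.71 + 0.1751 + 13.24 + 3.278 + 0.15 = 17.55 ft²·°F·h/BTU
Q = A·ΔT/R = 1300 × (71.5 − (-14)) / 17.55 = 6332 BTU/h

6330 BTU/h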